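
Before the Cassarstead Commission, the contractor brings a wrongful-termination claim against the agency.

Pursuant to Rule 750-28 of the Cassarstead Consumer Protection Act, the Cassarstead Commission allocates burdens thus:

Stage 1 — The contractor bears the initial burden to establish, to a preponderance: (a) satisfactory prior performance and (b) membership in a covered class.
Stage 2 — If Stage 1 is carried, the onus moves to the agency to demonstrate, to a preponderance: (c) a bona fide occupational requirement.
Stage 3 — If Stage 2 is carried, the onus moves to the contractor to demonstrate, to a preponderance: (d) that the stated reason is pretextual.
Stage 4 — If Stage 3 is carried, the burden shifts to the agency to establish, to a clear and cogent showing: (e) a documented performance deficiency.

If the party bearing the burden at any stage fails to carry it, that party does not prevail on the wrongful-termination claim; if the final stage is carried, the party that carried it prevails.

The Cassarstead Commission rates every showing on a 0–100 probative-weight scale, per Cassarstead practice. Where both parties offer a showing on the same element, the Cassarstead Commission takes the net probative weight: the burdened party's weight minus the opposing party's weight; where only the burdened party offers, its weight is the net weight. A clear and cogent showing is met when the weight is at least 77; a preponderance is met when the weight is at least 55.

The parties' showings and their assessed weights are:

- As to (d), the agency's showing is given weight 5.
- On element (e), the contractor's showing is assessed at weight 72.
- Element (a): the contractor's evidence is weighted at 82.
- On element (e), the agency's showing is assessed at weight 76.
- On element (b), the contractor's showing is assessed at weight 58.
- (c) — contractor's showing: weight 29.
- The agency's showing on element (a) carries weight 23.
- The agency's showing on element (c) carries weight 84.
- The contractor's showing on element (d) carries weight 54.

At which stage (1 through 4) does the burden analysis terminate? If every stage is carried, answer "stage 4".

Stage 1 — burden on contractor; standard: a preponderance (weight is at least 55).
    (a): 82 − 23 = 59 ≥ 55 [met]
    (b): 58 ≥ 55 [met]
  All elements met. The burden passes to the agency.
Stage 2 — burden on agency; standard: a preponderance (weight is at least 55).
    (c): 84 − 29 = 55 ≥ 55 [met]
  Stage 2 is satisfied; the onus moves to the contractor.
Stage 3 — burden on contractor; standard: a preponderance (weight is at least 55).
    (d): 54 − 5 = 49 < 55 [not met]
  The contractor does not carry Stage 3.
So the agency prevails.

stage 3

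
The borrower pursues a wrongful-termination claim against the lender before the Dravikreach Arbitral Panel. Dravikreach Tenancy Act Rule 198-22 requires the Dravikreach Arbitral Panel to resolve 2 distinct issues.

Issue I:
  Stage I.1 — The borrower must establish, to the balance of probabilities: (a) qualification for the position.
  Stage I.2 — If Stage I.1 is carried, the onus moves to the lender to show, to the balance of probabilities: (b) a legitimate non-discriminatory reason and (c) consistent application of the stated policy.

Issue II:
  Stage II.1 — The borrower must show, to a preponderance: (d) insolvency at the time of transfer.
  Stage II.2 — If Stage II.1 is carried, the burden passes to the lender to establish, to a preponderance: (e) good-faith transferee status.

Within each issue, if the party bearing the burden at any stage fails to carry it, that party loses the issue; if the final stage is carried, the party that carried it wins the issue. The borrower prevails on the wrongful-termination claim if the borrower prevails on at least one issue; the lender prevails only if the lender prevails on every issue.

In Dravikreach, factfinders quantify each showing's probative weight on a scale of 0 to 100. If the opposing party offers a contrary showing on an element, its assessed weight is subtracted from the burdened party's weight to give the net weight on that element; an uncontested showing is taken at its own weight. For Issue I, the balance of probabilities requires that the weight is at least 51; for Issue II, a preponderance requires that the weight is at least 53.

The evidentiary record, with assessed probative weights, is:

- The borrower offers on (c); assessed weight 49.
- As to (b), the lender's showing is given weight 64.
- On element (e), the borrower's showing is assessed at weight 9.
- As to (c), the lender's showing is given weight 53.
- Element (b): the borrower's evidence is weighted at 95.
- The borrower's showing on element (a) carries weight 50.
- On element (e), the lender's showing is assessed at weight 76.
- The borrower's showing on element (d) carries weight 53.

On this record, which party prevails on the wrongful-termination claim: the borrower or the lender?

lender

— Issue I —
At Stage I.1 the borrower must meet the balance of probabilities (weight is at least 51): on (a) the weight is 50, < 51, so (a) does not meet the standard.
  The borrower does not carry Stage I.1.
The lender prevails on this issue.
— Issue II —
At Stage II.1 the borrower must meet a preponderance (weight is at least 53): on (d) the weight is 53, ≥ 53, so (d) meets the standard.
  The borrower carries Stage II.1; the lender now bears the burden.
At Stage II.2 the lender must meet a preponderance (weight is at least 53): on (e) the weight is 76 less the opposing 9 gives net 67, ≥ 53, so (e) meets the standard.
  All elements met at the final stage.
Every stage carried; the lender prevails on this issue.
Per-issue: Issue I → lender; Issue II → lender. The borrower must prevail on at least one issue; overall, the lender prevails.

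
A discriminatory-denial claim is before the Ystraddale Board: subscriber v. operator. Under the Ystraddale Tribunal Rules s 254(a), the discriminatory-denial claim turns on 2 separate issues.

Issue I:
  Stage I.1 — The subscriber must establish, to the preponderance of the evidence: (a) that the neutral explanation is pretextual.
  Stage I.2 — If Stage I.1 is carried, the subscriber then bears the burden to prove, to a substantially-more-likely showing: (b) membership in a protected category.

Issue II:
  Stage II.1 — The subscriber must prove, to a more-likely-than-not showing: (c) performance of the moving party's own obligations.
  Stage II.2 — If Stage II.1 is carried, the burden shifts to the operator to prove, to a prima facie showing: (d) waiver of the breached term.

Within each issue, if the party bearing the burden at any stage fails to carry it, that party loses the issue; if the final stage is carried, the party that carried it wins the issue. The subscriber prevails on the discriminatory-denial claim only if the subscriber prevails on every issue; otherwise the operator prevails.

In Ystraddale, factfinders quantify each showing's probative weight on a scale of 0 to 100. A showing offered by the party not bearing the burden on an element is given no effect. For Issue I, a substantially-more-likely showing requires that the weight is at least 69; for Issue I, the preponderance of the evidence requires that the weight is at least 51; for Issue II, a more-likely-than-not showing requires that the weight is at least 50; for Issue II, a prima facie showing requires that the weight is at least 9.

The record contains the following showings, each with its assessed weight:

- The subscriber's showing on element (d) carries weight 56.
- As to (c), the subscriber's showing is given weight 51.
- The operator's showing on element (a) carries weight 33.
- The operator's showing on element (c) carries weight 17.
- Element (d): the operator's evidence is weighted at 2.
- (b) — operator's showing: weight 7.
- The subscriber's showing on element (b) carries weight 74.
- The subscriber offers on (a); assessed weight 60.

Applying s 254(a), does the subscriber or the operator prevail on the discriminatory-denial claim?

— Issue I —
At Stage I.1 the subscriber must meet the preponderance of the evidence (weight is at least 51): on (a) the weight is 60 (the operator's 33 is given no effect), ≥ 51, so (a) meets the standard.
  All elements met. The subscriber retains the burden for Stage I.2.
At Stage I.2 the subscriber must meet a substantially-more-likely showing (weight is at least 69): on (b) the weight is 74 (the operator's 7 is given no effect), which does reach 69, so (b) meets the standard.
  Stage I.2 carried; the final stage is satisfied.
With every stage satisfied, the subscriber prevails on this issue.
— Issue II —
Stage II.1 — burden on subscriber; standard: a more-likely-than-not showing (weight is at least 50).
    (c): 51 (operator's 17 disregarded) ≥ 50 [met]
  Stage II.1 is satisfied; the onus moves to the operator.
Stage II.2 — burden on operator; standard: a prima facie showing (weight is at least 9).
    (d): 2 (subscriber's 56 disregarded) < 9 [not met]
  Stage II.2 not carried; the operator fails its burden.
So the subscriber prevails on this issue.
Per-issue: Issue I → subscriber; Issue II → subscriber. The subscriber must prevail on every issue; overall, the subscriber prevails.

subscriber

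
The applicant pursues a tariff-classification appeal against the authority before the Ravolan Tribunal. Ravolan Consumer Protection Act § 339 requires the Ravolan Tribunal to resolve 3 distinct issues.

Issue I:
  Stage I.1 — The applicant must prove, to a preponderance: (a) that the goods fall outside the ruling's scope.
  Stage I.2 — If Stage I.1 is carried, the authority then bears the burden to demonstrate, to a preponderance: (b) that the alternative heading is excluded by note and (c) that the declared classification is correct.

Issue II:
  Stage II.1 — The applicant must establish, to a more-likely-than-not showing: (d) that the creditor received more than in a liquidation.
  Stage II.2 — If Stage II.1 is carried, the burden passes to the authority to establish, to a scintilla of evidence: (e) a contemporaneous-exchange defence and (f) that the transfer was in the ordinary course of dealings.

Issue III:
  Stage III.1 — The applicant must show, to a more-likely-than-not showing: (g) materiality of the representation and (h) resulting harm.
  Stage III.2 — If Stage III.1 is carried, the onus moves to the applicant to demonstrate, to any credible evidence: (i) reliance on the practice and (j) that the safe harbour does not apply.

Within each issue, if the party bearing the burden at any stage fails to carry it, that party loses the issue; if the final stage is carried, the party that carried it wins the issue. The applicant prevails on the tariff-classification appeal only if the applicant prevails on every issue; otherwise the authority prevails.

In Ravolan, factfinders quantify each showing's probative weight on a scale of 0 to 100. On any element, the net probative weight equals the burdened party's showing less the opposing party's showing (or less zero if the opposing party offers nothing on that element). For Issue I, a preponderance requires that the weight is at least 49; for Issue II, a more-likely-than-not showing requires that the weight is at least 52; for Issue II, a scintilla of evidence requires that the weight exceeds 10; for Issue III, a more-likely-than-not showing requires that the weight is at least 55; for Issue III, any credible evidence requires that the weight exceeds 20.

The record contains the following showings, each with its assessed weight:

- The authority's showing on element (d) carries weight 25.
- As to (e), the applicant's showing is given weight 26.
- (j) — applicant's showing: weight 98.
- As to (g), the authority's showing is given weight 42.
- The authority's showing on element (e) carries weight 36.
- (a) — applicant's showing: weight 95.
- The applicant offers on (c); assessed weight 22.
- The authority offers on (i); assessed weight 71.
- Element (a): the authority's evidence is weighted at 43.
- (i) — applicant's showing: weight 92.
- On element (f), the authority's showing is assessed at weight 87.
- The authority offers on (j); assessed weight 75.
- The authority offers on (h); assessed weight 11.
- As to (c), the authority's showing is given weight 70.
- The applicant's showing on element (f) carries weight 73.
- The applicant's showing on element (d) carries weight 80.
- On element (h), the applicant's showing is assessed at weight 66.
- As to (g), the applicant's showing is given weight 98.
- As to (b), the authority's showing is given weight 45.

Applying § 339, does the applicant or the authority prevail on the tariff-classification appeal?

— Issue I —
Stage I.1 (applicant, a preponderance, weight is at least 49): (a) net 95−43=52 ≥ 49 — meets.
  The applicant carries Stage I.1; the authority now bears the burden.
Stage I.2 (authority, a preponderance, weight is at least 49): (b) 45 < 49 — fails; (c) net 70−22=48 < 49 — fails.
  Not every element is met, so the authority fails to carry Stage I.2.
The applicant prevails on this issue.
— Issue II —
At Stage II.1 the applicant must meet a more-likely-than-not showing (weight is at least 52): on (d) the weight is 80 less the opposing 25 gives net 55, ≥ 52, so (d) meets the standard.
  The applicant carries Stage II.1; the authority now bears the burden.
At Stage II.2 the authority must meet a scintilla of evidence (weight exceeds 10): on (e) the weight is 36 less the opposing 26 gives net 10, which does not exceed 10, so (e) does not meet the standard; on (f) the weight is 87 less the opposing 73 gives net 14, > 10, so (f) meets the standard.
  The authority does not carry Stage II.2.
The applicant prevails on this issue.
— Issue III —
At Stage III.1 the applicant must meet a more-likely-than-not showing (weight is at least 55): on (g) the weight is 98 less the opposing 42 gives net 56, ≥ 55, so (g) meets the standard; on (h) the weight is 66 less the opposing 11 gives net 55, ≥ 55, so (h) meets the standard.
  Stage III.1 carried; the burden remains with the applicant.
At Stage III.2 the applicant must meet any credible evidence (weight exceeds 20): on (i) the weight is 92 less the opposing 71 gives net 21, > 20, so (i) meets the standard; on (j) the weight is 98 less the opposing 75 gives net 23, which does exceed 20, so (j) meets the standard.
  Stage III.2 carried; the final stage is satisfied.
Every stage carried; the applicant prevails on this issue.
Per-issue: Issue I → applicant; Issue II → applicant; Issue III → applicant. The applicant must prevail on every issue; overall, the applicant prevails.

applicant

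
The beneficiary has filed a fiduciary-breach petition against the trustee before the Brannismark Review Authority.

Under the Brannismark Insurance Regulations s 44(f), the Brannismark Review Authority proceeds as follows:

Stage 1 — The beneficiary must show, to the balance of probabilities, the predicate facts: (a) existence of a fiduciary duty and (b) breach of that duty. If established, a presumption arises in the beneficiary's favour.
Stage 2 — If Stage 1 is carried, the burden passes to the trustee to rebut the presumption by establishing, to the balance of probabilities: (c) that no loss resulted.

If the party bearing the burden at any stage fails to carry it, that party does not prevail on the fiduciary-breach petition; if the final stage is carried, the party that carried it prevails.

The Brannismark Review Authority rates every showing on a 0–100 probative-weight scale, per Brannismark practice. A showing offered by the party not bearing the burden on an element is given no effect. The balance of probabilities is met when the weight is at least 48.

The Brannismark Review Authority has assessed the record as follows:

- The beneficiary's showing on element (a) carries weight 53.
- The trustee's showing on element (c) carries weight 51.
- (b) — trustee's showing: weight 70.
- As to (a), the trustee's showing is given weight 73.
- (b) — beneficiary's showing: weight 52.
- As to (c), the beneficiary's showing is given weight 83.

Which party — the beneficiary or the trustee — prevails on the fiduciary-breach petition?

trustee

Stage 1 — burden on beneficiary; standard: the balance of probabilities (weight is at least 48).
    (a): 53 (trustee's 73 disregarded) ≥ 48 [met]
    (b): 52 (trustee's 70 disregarded) ≥ 48 [met]
  All elements met. The burden passes to the trustee.
Stage 2 — burden on trustee; standard: the balance of probabilities (weight is at least 48).
    (c): 51 (beneficiary's 83 disregarded) ≥ 48 [met]
  All elements met at the final stage.
Every stage carried; the trustee prevails.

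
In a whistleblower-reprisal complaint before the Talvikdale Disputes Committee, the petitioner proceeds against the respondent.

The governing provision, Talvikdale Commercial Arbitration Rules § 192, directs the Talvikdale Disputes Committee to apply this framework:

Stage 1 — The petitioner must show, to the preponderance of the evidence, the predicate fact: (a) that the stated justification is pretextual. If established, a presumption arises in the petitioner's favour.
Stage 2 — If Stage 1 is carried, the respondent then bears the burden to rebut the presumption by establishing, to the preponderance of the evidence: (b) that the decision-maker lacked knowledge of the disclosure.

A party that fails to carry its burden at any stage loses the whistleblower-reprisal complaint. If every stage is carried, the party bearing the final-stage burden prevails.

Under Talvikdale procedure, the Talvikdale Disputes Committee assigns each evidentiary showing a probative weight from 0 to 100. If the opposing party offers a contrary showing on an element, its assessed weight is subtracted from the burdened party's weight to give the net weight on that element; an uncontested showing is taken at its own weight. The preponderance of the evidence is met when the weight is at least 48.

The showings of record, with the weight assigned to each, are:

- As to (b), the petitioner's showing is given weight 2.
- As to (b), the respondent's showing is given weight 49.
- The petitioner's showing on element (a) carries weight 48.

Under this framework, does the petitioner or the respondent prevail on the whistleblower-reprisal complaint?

At Stage 1 the petitioner must meet the preponderance of the evidence (weight is at least 48): on (a) the weight is 48, which does reach 48, so (a) meets the standard.
  Stage 1 carried; the burden shifts to the respondent.
At Stage 2 the respondent must meet the preponderance of the evidence (weight is at least 48): on (b) the weight is 49 less the opposing 2 gives net 47, < 48, so (b) does not meet the standard.
  The respondent does not carry Stage 2.
The analysis ends at Stage 2; the petitioner prevails.

petitioner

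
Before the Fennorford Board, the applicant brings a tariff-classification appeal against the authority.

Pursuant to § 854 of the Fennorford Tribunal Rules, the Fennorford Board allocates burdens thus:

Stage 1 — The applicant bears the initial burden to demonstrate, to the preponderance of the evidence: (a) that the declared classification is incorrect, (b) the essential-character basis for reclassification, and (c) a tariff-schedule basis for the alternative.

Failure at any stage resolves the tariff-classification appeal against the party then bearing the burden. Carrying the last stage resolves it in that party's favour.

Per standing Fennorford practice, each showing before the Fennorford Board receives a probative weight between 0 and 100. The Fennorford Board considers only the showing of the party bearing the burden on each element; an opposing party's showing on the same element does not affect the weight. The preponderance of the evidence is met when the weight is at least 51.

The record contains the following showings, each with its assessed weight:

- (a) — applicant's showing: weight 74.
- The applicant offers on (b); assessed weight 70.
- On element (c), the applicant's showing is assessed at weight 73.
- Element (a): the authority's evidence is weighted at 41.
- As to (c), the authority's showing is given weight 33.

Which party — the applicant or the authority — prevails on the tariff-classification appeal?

Stage 1 (applicant, the preponderance of the evidence, weight is at least 51): (a) 74 (authority's 41 disregarded) ≥ 51 — meets; (b) 70 ≥ 51 — meets; (c) 73 (authority's 33 disregarded) ≥ 51 — meets.
  The applicant carries the last stage.
All stages carried — the applicant prevails.

applicant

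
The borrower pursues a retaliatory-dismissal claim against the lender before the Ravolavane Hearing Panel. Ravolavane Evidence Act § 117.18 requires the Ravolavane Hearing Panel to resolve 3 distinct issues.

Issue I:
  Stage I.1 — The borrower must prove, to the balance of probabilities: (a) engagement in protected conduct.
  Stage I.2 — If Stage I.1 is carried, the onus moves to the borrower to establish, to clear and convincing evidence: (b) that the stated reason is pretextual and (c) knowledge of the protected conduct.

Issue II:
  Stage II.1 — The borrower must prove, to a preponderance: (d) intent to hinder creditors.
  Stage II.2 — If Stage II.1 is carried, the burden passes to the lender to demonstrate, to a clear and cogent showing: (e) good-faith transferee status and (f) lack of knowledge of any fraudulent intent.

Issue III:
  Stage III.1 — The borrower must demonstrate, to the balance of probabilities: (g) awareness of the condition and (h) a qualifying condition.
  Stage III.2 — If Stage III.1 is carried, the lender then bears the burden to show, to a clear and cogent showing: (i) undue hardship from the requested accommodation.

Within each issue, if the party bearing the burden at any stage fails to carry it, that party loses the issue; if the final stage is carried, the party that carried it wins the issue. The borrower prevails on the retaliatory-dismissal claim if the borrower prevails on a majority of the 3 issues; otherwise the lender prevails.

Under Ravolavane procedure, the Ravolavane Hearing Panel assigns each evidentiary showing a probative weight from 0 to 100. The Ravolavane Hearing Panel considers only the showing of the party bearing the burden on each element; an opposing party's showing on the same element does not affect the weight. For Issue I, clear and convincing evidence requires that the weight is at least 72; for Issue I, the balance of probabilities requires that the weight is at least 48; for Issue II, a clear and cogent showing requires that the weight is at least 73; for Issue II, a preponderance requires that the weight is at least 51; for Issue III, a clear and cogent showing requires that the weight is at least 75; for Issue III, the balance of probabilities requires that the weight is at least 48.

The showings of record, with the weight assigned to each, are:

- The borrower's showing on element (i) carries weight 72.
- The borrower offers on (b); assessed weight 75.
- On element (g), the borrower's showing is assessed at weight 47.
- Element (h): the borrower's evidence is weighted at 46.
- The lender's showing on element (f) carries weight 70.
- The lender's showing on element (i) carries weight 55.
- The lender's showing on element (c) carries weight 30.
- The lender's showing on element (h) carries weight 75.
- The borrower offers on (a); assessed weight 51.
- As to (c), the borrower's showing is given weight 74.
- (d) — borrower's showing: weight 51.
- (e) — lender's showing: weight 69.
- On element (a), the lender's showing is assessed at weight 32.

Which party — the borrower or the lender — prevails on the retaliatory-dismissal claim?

borrower

— Issue I —
At Stage I.1 the borrower must meet the balance of probabilities (weight is at least 48): on (a) the weight is 51 (the lender's 32 is given no effect), ≥ 48, so (a) meets the standard.
  Stage I.1 is satisfied; the borrower continues to bear the burden.
At Stage I.2 the borrower must meet clear and convincing evidence (weight is at least 72): on (b) the weight is 75, which does reach 72, so (b) meets the standard; on (c) the weight is 74 (the lender's 30 is given no effect), ≥ 72, so (c) meets the standard.
  Stage I.2 carried; the final stage is satisfied.
Every stage carried; the borrower prevails on this issue.
— Issue II —
Stage II.1 — burden on borrower; standard: a preponderance (weight is at least 51).
    (d): 51 ≥ 51 [met]
  Stage II.1 is satisfied; the onus moves to the lender.
Stage II.2 — burden on lender; standard: a clear and cogent showing (weight is at least 73).
    (e): 69 < 73 [not met]
    (f): 70 < 73 [not met]
  Not every element is met, so the lender fails to carry Stage II.2.
The analysis ends at Stage II.2; the borrower prevails on this issue.
— Issue III —
Stage III.1 (borrower, the balance of probabilities, weight is at least 48): (g) 47 < 48 — fails; (h) 46 (lender's 75 disregarded) < 48 — fails.
  Not every element is met, so the borrower fails to carry Stage III.1.
The analysis ends at Stage III.1; the lender prevails on this issue.
Per-issue: Issue I → borrower; Issue II → borrower; Issue III → lender. The borrower must prevail on a majority of issues; overall, the borrower prevails.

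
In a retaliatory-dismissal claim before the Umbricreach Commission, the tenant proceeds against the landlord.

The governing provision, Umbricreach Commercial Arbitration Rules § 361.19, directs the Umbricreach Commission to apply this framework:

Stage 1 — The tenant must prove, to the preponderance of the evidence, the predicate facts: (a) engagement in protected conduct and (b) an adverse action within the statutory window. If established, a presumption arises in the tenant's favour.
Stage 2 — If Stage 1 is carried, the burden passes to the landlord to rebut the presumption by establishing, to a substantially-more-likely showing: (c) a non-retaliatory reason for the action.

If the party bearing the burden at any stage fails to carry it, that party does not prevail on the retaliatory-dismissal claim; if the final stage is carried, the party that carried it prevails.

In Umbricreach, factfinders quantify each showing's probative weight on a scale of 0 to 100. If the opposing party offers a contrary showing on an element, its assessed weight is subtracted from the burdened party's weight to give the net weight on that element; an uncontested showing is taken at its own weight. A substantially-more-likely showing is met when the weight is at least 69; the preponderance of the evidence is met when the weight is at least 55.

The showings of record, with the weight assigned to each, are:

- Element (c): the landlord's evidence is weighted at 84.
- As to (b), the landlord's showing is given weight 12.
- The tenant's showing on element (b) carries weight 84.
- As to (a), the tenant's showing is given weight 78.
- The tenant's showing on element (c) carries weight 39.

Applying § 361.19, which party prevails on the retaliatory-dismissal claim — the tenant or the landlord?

tenant

At Stage 1 the tenant must meet the preponderance of the evidence (weight is at least 55): on (a) the weight is 78, which does reach 55, so (a) meets the standard; on (b) the weight is 84 less the opposing 12 gives net 72, which does reach 55, so (b) meets the standard.
  Stage 1 is satisfied; the onus moves to the landlord.
At Stage 2 the landlord must meet a substantially-more-likely showing (weight is at least 69): on (c) the weight is 84 less the opposing 39 gives net 45, which does not reach 69, so (c) does not meet the standard.
  Not every element is met, so the landlord fails to carry Stage 2.
The tenant prevails.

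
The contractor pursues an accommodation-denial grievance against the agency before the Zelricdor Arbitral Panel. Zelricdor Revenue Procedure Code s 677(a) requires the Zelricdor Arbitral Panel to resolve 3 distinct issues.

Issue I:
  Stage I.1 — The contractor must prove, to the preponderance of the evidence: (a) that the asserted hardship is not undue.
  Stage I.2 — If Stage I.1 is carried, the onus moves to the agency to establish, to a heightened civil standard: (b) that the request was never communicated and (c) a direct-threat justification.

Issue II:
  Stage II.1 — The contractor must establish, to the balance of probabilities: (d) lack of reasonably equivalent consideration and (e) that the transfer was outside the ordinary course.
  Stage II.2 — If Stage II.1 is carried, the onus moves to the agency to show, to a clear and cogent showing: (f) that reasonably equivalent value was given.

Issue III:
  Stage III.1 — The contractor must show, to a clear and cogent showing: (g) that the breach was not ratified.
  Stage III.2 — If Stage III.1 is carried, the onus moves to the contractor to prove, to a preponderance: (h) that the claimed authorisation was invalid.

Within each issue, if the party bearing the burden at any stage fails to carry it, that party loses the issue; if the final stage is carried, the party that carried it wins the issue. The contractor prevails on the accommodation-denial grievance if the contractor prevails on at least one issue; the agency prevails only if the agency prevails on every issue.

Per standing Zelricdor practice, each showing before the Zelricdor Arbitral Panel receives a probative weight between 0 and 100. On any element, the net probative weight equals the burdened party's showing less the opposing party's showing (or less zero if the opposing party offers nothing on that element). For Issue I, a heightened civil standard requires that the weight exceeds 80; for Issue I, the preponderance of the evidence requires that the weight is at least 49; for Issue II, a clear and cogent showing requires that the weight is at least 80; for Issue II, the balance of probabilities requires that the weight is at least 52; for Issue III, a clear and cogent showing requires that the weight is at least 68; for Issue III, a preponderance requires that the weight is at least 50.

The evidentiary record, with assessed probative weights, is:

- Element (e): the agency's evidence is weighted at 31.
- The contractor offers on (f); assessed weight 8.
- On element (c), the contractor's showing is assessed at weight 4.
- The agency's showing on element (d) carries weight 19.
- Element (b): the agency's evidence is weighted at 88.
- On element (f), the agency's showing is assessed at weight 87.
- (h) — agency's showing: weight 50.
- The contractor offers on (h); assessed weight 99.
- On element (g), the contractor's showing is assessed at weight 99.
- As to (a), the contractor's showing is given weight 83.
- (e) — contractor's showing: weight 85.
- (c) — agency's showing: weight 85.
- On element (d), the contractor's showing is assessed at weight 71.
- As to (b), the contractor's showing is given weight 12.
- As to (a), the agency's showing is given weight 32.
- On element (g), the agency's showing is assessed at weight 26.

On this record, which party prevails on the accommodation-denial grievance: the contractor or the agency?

— Issue I —
Stage I.1 — burden on contractor; standard: the preponderance of the evidence (weight is at least 49).
    (a): 83 − 32 = 51 ≥ 49 [met]
  Stage I.1 carried; the burden shifts to the agency.
Stage I.2 — burden on agency; standard: a heightened civil standard (weight exceeds 80).
    (b): 88 − 12 = 76 ≤ 80 [not met]
    (c): 85 − 4 = 81 > 80 [met]
  Stage I.2 not carried; the agency fails its burden.
The contractor prevails on this issue.
— Issue II —
At Stage II.1 the contractor must meet the balance of probabilities (weight is at least 52): on (d) the weight is 71 less the opposing 19 gives net 52, ≥ 52, so (d) meets the standard; on (e) the weight is 85 less the opposing 31 gives net 54, ≥ 52, so (e) meets the standard.
  All elements met. The burden passes to the agency.
At Stage II.2 the agency must meet a clear and cogent showing (weight is at least 80): on (f) the weight is 87 less the opposing 8 gives net 79, which does not reach 80, so (f) does not meet the standard.
  Not every element is met, so the agency fails to carry Stage II.2.
So the contractor prevails on this issue.
— Issue III —
Stage III.1 (contractor, a clear and cogent showing, weight is at least 68): (g) net 99−26=73 ≥ 68 — meets.
  Stage III.1 is satisfied; the contractor continues to bear the burden.
Stage III.2 (contractor, a preponderance, weight is at least 50): (h) net 99−50=49 < 50 — fails.
  The contractor does not carry Stage III.2.
So the agency prevails on this issue.
Per-issue: Issue I → contractor; Issue II → contractor; Issue III → agency. The contractor must prevail on at least one issue; overall, the contractor prevails.

contractor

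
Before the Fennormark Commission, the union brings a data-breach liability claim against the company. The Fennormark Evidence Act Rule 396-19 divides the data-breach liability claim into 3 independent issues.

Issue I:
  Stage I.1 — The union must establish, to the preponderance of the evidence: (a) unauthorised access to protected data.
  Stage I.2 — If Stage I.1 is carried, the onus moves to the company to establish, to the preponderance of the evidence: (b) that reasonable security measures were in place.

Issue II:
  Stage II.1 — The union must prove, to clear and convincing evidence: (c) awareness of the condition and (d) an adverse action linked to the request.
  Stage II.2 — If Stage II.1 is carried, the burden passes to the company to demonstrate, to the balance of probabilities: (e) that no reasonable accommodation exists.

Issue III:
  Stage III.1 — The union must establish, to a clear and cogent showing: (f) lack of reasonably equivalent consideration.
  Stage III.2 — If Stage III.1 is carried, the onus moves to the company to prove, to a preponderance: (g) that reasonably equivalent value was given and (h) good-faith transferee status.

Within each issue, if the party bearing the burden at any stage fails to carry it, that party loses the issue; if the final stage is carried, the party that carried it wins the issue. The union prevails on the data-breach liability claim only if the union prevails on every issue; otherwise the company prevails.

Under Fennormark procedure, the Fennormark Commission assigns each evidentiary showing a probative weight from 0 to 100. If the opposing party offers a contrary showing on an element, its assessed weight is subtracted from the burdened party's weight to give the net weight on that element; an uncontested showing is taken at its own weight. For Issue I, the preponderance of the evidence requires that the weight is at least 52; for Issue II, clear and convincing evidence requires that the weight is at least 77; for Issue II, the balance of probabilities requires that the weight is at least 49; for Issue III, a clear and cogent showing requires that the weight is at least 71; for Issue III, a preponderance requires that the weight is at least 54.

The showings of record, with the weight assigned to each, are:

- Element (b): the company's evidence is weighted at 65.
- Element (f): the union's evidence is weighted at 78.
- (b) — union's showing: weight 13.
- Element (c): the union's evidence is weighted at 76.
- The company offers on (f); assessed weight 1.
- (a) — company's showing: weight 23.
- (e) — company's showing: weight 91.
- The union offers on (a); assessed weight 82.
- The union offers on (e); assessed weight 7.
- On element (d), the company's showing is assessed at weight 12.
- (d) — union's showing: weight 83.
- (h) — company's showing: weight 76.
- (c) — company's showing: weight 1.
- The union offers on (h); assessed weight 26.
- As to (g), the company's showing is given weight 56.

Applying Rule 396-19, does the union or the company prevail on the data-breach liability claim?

— Issue I —
Stage I.1 — burden on union; standard: the preponderance of the evidence (weight is at least 52).
    (a): 82 − 23 = 59 ≥ 52 [met]
  Stage I.1 carried; the burden shifts to the company.
Stage I.2 — burden on company; standard: the preponderance of the evidence (weight is at least 52).
    (b): 65 − 13 = 52 ≥ 52 [met]
  Stage I.2 carried; the final stage is satisfied.
With every stage satisfied, the company prevails on this issue.
— Issue II —
At Stage II.1 the union must meet clear and convincing evidence (weight is at least 77): on (c) the weight is 76 less the opposing 1 gives net 75, which does not reach 77, so (c) does not meet the standard; on (d) the weight is 83 less the opposing 12 gives net 71, < 77, so (d) does not meet the standard.
  The union does not carry Stage II.1.
The company prevails on this issue.
— Issue III —
At Stage III.1 the union must meet a clear and cogent showing (weight is at least 71): on (f) the weight is 78 less the opposing 1 gives net 77, which does reach 71, so (f) meets the standard.
  Stage III.1 carried; the burden shifts to the company.
At Stage III.2 the company must meet a preponderance (weight is at least 54): on (g) the weight is 56, which does reach 54, so (g) meets the standard; on (h) the weight is 76 less the opposing 26 gives net 50, < 54, so (h) does not meet the standard.
  Stage III.2 not carried; the company fails its burden.
So the union prevails on this issue.
Per-issue: Issue I → company; Issue II → company; Issue III → union. The union must prevail on every issue; overall, the company prevails.

company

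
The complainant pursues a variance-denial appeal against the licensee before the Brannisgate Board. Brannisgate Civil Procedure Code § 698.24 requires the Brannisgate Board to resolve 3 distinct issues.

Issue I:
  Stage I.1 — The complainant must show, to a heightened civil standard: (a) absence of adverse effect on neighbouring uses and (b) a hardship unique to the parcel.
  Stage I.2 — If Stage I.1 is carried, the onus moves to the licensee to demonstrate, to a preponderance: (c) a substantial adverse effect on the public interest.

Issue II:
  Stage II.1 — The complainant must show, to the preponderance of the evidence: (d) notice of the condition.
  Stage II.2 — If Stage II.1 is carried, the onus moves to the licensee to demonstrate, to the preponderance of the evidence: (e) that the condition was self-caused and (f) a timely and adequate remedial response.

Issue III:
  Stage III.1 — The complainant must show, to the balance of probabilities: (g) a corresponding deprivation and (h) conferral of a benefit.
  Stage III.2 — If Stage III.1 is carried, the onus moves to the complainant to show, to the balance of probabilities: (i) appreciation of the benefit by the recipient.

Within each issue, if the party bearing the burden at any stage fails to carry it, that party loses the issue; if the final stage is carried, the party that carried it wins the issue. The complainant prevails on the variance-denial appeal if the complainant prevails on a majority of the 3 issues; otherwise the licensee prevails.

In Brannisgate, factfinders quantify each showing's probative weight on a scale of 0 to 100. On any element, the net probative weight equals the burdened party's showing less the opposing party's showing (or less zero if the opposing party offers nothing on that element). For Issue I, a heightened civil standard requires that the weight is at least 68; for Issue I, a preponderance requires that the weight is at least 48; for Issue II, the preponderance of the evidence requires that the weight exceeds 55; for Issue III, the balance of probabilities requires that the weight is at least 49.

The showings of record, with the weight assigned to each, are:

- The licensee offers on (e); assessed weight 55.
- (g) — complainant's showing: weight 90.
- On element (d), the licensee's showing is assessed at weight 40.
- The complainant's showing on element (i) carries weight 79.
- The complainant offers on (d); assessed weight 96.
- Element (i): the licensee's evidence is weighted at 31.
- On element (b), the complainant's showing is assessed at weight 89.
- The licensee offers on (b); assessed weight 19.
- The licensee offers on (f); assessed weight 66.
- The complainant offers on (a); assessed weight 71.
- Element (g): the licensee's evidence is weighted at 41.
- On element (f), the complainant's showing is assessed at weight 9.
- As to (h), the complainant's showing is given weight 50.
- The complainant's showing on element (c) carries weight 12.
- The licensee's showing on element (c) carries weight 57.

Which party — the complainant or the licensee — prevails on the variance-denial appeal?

complainant

— Issue I —
Stage I.1 — burden on complainant; standard: a heightened civil standard (weight is at least 68).
    (a): 71 ≥ 68 [met]
    (b): 89 − 19 = 70 ≥ 68 [met]
  All elements met. The burden passes to the licensee.
Stage I.2 — burden on licensee; standard: a preponderance (weight is at least 48).
    (c): 57 − 12 = 45 < 48 [not met]
  The licensee does not carry Stage I.2.
So the complainant prevails on this issue.
— Issue II —
Stage II.1 (complainant, the preponderance of the evidence, weight exceeds 55): (d) net 96−40=56 > 55 — meets.
  All elements met. The burden passes to the licensee.
Stage II.2 (licensee, the preponderance of the evidence, weight exceeds 55): (e) 55 ≤ 55 — fails; (f) net 66−9=57 > 55 — meets.
  The licensee does not carry Stage II.2.
So the complainant prevails on this issue.
— Issue III —
Stage III.1 — burden on complainant; standard: the balance of probabilities (weight is at least 49).
    (g): 90 − 41 = 49 ≥ 49 [met]
    (h): 50 ≥ 49 [met]
  All elements met. The complainant retains the burden for Stage III.2.
Stage III.2 — burden on complainant; standard: the balance of probabilities (weight is at least 49).
    (i): 79 − 31 = 48 < 49 [not met]
  The complainant does not carry Stage III.2.
The analysis ends at Stage III.2; the licensee prevails on this issue.
Per-issue: Issue I → complainant; Issue II → complainant; Issue III → licensee. The complainant must prevail on a majority of issues; overall, the complainant prevails.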